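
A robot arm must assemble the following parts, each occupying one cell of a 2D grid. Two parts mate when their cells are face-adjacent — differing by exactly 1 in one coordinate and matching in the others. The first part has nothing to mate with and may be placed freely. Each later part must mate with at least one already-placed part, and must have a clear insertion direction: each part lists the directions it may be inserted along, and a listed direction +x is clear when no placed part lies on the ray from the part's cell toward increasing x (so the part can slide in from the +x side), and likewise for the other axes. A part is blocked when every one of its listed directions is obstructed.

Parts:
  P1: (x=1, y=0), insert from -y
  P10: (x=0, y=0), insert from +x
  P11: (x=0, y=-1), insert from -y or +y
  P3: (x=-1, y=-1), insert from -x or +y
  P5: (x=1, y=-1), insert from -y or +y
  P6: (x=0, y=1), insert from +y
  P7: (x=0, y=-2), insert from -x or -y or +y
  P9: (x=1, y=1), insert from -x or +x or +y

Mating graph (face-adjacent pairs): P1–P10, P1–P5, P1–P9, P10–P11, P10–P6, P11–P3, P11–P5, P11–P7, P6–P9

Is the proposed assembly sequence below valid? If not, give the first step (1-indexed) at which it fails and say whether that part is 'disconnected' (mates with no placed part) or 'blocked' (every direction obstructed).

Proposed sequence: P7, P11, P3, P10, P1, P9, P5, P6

1. P7@(0, -2) [-x clear] — {P7}
2. P11@(0, -1) [+y clear] — {P11, P7}
3. P3@(-1, -1) [-x clear] — {P11, P3, P7}
4. P10@(0, 0) [+x clear] — {P10, P11, P3, P7}
5. P1@(1, 0) [-y clear] — {P1, P10, P11, P3, P7}
6. P9@(1, 1) [-x clear] — {P1, P10, P11, P3, P7, P9}
7. P5@(1, -1) [-y clear] — {P1, P10, P11, P3, P5, P7, P9}
8. P6@(0, 1) [+y clear] — {P1, P10, P11, P3, P5, P6, P7, P9}

Valid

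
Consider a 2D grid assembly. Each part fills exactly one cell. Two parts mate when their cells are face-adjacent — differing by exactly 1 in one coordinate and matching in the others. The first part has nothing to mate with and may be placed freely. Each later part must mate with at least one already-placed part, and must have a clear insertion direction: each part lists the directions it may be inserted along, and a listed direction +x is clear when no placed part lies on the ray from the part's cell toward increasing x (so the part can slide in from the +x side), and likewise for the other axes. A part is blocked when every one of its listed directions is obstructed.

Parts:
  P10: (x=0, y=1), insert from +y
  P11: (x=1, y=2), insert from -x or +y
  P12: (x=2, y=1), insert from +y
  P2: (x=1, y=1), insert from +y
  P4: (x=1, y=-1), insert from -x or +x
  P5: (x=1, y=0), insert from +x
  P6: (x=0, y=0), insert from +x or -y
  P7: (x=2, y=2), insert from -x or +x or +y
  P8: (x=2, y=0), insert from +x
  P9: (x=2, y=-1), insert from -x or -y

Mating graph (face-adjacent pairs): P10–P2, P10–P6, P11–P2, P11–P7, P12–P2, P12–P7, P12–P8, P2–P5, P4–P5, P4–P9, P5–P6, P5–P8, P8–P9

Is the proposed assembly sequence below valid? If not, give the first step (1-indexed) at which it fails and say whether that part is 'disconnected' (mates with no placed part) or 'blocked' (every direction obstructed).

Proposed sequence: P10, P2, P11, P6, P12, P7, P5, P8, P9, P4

Valid

1. P10@(0, 1) [+y clear] — {P10}
2. P2@(1, 1) [+y clear] — {P10, P2}
3. P11@(1, 2) [-x clear] — {P10, P11, P2}
4. P6@(0, 0) [+x clear] — {P10, P11, P2, P6}
5. P12@(2, 1) [+y clear] — {P10, P11, P12, P2, P6}
6. P7@(2, 2) [+x clear] — {P10, P11, P12, P2, P6, P7}
7. P5@(1, 0) [+x clear] — {P10, P11, P12, P2, P5, P6, P7}
8. P8@(2, 0) [+x clear] — {P10, P11, P12, P2, P5, P6, P7, P8}
9. P9@(2, -1) [-x clear] — {P10, P11, P12, P2, P5, P6, P7, P8, P9}
10. P4@(1, -1) [-x clear] — {P10, P11, P12, P2, P4, P5, P6, P7, P8, P9}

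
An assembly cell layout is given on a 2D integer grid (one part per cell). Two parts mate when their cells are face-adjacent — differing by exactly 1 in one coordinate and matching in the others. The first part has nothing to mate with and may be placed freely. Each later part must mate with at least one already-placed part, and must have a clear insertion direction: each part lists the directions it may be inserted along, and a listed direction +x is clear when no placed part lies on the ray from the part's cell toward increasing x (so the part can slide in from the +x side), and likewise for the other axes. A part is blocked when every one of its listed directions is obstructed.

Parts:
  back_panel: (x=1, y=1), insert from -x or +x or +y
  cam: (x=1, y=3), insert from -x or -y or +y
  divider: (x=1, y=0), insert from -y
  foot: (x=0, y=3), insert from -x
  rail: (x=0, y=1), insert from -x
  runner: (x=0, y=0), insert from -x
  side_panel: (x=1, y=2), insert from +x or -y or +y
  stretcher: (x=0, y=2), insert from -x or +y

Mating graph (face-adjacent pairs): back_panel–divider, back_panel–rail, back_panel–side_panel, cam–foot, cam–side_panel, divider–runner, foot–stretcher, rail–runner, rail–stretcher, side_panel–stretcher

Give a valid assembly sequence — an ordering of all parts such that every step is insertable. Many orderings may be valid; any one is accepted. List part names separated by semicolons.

1. runner@(0, 0) [-x clear] — {runner}
2. rail@(0, 1) [-x clear] — {rail, runner}
3. stretcher@(0, 2) [-x clear] — {rail, runner, stretcher}
4. side_panel@(1, 2) [+x clear] — {rail, runner, side_panel, stretcher}
5. cam@(1, 3) [-x clear] — {cam, rail, runner, side_panel, stretcher}
6. foot@(0, 3) [-x clear] — {cam, foot, rail, runner, side_panel, stretcher}
7. back_panel@(1, 1) [+x clear] — {back_panel, cam, foot, rail, runner, side_panel, stretcher}
8. divider@(1, 0) [-y clear] — {back_panel, cam, divider, foot, rail, runner, side_panel, stretcher}

runner; rail; stretcher; side_panel; cam; foot; back_panel; divider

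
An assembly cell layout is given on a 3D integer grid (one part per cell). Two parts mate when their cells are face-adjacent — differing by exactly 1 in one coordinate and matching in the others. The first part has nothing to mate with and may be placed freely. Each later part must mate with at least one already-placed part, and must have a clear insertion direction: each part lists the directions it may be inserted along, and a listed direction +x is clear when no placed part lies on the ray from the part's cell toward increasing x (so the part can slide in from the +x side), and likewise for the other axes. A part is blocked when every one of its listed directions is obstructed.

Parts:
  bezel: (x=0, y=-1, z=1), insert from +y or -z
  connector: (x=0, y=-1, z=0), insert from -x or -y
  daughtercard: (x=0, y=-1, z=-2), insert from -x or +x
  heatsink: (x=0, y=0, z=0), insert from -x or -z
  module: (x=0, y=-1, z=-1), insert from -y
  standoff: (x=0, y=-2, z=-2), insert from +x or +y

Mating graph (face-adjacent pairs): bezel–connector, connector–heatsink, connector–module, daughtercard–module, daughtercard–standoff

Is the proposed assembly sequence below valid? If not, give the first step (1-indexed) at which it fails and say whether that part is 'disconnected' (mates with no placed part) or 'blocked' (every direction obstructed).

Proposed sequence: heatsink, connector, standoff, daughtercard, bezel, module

1. heatsink@(0, 0, 0) [-x clear] — {heatsink}
2. connector@(0, -1, 0) [-x clear] — {connector, heatsink}
3. standoff@(0, -2, -2) — no placed neighbour ⇒ disconnected

Invalid at step 3 (disconnected)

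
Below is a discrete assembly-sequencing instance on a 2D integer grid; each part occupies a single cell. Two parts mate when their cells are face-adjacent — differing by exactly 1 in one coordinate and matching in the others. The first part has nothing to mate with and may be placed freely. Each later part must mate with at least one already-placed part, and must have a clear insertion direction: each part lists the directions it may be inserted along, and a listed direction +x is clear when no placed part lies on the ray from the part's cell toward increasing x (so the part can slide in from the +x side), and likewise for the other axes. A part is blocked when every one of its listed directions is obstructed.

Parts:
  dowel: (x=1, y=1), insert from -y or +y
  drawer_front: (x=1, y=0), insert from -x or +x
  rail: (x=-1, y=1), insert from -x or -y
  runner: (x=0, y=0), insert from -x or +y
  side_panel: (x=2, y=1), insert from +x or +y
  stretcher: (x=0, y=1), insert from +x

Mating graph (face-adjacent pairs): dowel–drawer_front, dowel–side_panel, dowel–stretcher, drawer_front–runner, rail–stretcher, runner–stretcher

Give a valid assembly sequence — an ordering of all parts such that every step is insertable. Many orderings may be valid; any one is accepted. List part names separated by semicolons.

1. runner@(0, 0) [-x clear] — {runner}
2. stretcher@(0, 1) [+x clear] — {runner, stretcher}
3. dowel@(1, 1) [-y clear] — {dowel, runner, stretcher}
4. side_panel@(2, 1) [+x clear] — {dowel, runner, side_panel, stretcher}
5. drawer_front@(1, 0) [+x clear] — {dowel, drawer_front, runner, side_panel, stretcher}
6. rail@(-1, 1) [-x clear] — {dowel, drawer_front, rail, runner, side_panel, stretcher}

runner; stretcher; dowel; side_panel; drawer_front; rail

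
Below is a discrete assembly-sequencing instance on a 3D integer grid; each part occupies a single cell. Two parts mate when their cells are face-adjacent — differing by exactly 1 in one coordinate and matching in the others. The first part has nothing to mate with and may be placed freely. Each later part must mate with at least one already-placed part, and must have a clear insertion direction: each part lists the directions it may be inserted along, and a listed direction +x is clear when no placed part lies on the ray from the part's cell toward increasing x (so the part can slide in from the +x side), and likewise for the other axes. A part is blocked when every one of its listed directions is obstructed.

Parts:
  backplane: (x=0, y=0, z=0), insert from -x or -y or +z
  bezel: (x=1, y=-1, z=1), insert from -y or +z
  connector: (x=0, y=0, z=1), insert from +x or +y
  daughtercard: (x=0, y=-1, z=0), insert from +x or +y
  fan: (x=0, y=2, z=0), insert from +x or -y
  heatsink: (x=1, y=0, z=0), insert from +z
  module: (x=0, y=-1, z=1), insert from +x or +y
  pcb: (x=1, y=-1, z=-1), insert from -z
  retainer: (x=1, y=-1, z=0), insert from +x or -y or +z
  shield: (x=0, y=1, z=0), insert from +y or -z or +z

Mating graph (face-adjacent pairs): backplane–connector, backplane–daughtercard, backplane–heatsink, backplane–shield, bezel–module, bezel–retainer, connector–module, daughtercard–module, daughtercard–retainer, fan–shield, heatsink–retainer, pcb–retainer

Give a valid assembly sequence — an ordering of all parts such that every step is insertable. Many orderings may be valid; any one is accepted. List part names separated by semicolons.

1. fan@(0, 2, 0) [+x clear] — {fan}
2. shield@(0, 1, 0) [-z clear] — {fan, shield}
3. backplane@(0, 0, 0) [-x clear] — {backplane, fan, shield}
4. connector@(0, 0, 1) [+x clear] — {backplane, connector, fan, shield}
5. module@(0, -1, 1) [+x clear] — {backplane, connector, fan, module, shield}
6. bezel@(1, -1, 1) [-y clear] — {backplane, bezel, connector, fan, module, shield}
7. heatsink@(1, 0, 0) [+z clear] — {backplane, bezel, connector, fan, heatsink, module, shield}
8. daughtercard@(0, -1, 0) [+x clear] — {backplane, bezel, connector, daughtercard, fan, heatsink, module, shield}
9. retainer@(1, -1, 0) [+x clear] — {backplane, bezel, connector, daughtercard, fan, heatsink, module, retainer, shield}
10. pcb@(1, -1, -1) [-z clear] — {backplane, bezel, connector, daughtercard, fan, heatsink, module, pcb, retainer, shield}

fan; shield; backplane; connector; module; bezel; heatsink; daughtercard; retainer; pcb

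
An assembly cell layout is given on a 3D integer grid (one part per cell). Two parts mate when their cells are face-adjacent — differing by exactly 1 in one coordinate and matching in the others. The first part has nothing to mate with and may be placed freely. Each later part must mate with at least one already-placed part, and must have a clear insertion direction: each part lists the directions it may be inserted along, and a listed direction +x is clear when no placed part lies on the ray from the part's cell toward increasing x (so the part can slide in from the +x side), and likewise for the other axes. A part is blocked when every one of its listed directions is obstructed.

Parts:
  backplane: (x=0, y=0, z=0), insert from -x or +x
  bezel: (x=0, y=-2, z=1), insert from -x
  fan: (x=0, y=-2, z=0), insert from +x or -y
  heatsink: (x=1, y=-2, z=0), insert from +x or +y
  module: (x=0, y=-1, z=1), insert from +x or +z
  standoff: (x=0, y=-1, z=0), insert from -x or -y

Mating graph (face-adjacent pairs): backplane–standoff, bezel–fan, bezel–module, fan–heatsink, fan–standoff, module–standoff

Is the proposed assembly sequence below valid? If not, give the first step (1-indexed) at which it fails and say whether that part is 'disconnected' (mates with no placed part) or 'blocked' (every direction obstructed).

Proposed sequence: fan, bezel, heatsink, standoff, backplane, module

Valid

1. fan@(0, -2, 0) [+x clear] — {fan}
2. bezel@(0, -2, 1) [-x clear] — {bezel, fan}
3. heatsink@(1, -2, 0) [+x clear] — {bezel, fan, heatsink}
4. standoff@(0, -1, 0) [-x clear] — {bezel, fan, heatsink, standoff}
5. backplane@(0, 0, 0) [-x clear] — {backplane, bezel, fan, heatsink, standoff}
6. module@(0, -1, 1) [+x clear] — {backplane, bezel, fan, heatsink, module, standoff}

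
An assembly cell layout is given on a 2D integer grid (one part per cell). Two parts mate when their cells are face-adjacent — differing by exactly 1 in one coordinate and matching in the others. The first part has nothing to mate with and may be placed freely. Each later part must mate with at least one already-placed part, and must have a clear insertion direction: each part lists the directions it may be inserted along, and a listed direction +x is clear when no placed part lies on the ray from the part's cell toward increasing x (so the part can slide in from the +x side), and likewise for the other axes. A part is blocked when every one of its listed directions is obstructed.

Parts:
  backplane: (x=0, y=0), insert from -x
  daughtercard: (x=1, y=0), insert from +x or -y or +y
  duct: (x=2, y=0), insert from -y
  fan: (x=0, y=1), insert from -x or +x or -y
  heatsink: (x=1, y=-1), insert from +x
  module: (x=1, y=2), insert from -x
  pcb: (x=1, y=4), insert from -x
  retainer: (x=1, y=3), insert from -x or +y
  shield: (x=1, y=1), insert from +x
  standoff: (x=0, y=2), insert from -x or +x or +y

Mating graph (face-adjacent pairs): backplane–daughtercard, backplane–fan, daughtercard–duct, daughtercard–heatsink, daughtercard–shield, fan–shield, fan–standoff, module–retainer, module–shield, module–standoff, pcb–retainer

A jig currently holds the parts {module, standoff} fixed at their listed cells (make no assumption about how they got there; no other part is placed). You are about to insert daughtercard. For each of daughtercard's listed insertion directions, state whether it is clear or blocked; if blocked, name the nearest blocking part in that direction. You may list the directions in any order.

+x: ray from daughtercard(1, 0) has no placed part ⇒ clear
-y: ray from daughtercard(1, 0) has no placed part ⇒ clear
+y: nearest on ray is module@(1, 2) ⇒ blocked

+x: clear; +y: blocked by module; -y: clear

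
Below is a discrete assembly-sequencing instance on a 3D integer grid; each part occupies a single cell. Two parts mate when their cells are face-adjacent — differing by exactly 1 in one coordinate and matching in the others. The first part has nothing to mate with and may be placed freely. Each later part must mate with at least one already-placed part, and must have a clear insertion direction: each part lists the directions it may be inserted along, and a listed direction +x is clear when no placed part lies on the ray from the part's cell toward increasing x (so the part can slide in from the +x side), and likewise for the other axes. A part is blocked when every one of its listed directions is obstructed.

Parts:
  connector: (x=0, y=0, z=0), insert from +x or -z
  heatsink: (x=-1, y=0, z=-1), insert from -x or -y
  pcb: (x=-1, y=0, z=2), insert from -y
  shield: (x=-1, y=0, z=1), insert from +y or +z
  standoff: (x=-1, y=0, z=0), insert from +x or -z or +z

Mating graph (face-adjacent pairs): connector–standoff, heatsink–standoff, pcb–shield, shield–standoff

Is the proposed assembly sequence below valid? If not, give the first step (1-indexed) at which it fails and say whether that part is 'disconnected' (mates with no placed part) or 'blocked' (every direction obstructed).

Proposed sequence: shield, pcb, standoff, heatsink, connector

Valid

1. shield@(-1, 0, 1) [+y clear] — {shield}
2. pcb@(-1, 0, 2) [-y clear] — {pcb, shield}
3. standoff@(-1, 0, 0) [+x clear] — {pcb, shield, standoff}
4. heatsink@(-1, 0, -1) [-x clear] — {heatsink, pcb, shield, standoff}
5. connector@(0, 0, 0) [+x clear] — {connector, heatsink, pcb, shield, standoff}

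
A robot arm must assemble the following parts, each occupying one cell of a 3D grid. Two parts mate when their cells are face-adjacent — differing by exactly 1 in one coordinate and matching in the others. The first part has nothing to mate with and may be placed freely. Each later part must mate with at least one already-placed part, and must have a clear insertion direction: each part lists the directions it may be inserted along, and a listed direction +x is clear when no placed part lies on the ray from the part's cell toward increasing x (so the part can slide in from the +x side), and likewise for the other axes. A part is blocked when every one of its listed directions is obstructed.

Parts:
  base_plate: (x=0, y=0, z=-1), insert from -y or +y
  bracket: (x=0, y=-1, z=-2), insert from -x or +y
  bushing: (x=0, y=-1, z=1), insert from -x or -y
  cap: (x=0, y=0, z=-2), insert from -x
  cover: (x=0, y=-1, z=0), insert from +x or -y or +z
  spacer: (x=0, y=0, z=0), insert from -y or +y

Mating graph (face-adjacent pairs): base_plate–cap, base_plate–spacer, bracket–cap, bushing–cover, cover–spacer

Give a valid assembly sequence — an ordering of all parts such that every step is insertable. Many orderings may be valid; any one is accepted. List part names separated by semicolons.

1. cap@(0, 0, -2) [-x clear] — {cap}
2. base_plate@(0, 0, -1) [-y clear] — {base_plate, cap}
3. spacer@(0, 0, 0) [-y clear] — {base_plate, cap, spacer}
4. cover@(0, -1, 0) [+x clear] — {base_plate, cap, cover, spacer}
5. bushing@(0, -1, 1) [-x clear] — {base_plate, bushing, cap, cover, spacer}
6. bracket@(0, -1, -2) [-x clear] — {base_plate, bracket, bushing, cap, cover, spacer}

cap; base_plate; spacer; cover; bushing; bracket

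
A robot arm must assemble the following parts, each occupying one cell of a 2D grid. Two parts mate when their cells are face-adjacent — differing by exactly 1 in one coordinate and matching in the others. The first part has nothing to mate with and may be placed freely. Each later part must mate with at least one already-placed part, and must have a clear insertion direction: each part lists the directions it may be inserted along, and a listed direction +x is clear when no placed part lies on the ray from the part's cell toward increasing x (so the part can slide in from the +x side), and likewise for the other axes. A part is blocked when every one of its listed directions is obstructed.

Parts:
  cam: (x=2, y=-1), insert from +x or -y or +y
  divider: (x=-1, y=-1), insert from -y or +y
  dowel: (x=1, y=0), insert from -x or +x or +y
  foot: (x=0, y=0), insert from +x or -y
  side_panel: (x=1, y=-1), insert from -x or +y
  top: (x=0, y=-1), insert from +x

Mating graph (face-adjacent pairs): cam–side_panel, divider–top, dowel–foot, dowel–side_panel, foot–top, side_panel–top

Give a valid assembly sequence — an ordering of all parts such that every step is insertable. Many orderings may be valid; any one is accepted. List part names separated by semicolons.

1. top@(0, -1) [+x clear] — {top}
2. side_panel@(1, -1) [+y clear] — {side_panel, top}
3. cam@(2, -1) [+x clear] — {cam, side_panel, top}
4. foot@(0, 0) [+x clear] — {cam, foot, side_panel, top}
5. dowel@(1, 0) [+x clear] — {cam, dowel, foot, side_panel, top}
6. divider@(-1, -1) [-y clear] — {cam, divider, dowel, foot, side_panel, top}

top; side_panel; cam; foot; dowel; divider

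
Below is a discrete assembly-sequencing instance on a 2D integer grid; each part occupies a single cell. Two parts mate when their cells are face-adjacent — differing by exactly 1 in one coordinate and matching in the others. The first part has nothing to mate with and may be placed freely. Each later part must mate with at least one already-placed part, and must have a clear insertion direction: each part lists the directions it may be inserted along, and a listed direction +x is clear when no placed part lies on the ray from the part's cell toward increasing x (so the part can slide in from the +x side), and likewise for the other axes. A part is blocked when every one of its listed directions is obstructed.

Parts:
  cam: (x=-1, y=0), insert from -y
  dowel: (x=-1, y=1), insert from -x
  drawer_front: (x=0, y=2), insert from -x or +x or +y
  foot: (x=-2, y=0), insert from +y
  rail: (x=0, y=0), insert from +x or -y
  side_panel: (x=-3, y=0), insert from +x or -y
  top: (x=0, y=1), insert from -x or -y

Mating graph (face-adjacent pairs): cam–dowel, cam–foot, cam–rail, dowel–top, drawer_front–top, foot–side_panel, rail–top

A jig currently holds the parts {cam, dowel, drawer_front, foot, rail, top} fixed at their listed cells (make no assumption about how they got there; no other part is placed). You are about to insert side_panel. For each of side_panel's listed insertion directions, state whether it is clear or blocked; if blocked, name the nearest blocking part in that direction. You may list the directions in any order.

+x: blocked by foot; -y: clear

+x: nearest on ray is foot@(-2, 0) ⇒ blocked
-y: ray from side_panel(-3, 0) has no placed part ⇒ clear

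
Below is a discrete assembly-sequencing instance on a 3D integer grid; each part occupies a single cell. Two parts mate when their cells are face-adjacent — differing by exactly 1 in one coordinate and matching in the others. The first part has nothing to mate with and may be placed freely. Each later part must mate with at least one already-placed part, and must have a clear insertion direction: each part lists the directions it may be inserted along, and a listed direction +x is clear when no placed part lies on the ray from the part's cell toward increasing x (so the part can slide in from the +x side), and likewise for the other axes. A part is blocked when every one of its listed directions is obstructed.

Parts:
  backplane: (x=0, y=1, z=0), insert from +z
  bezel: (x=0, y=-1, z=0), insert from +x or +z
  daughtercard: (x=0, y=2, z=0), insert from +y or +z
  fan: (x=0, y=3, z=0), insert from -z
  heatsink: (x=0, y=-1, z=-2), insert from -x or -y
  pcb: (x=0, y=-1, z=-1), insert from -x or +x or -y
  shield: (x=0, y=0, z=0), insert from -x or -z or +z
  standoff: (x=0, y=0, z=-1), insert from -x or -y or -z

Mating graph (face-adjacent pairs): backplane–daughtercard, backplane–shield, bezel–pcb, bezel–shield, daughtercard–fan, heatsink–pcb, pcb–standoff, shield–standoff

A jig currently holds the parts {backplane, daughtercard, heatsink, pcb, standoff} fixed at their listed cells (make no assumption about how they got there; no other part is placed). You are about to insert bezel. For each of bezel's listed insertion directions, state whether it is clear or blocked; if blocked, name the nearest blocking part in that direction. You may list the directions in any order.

+x: clear; +z: clear

+x: ray from bezel(0, -1, 0) has no placed part ⇒ clear
+z: ray from bezel(0, -1, 0) has no placed part ⇒ clear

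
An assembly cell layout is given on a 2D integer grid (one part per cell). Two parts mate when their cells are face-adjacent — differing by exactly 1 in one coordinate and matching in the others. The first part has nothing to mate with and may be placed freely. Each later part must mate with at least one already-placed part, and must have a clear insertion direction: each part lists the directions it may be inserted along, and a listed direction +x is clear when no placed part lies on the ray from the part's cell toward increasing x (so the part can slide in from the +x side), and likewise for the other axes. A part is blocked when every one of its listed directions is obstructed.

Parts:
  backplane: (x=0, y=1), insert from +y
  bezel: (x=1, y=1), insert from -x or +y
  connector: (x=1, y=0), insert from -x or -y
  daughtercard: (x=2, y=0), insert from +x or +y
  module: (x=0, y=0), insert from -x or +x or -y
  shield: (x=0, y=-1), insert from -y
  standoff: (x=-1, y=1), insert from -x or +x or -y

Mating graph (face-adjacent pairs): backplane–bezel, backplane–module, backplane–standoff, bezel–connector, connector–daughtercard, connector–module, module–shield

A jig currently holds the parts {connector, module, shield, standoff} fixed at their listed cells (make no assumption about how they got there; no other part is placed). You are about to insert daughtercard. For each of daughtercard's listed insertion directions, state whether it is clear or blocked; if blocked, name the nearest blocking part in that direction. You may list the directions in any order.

+x: clear; +y: clear

+x: ray from daughtercard(2, 0) has no placed part ⇒ clear
+y: ray from daughtercard(2, 0) has no placed part ⇒ clear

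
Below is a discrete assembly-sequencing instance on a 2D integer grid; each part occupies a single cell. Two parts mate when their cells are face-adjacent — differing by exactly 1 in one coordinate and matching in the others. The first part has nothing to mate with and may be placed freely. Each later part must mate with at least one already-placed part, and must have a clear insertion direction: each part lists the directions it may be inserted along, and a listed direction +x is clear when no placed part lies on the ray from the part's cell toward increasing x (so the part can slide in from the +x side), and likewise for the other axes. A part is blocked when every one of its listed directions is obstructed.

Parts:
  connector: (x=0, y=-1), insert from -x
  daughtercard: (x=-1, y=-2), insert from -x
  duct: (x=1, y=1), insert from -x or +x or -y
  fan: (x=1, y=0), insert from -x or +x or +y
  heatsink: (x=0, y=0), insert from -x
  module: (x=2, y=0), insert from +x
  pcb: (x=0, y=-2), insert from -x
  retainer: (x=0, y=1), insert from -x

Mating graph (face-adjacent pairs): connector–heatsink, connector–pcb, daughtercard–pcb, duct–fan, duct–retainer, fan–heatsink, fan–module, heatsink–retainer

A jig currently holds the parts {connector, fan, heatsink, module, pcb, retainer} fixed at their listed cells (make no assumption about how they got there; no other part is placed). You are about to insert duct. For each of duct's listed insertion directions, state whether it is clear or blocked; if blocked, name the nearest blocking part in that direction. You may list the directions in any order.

+x: clear; -x: blocked by retainer; -y: blocked by fan

-x: nearest on ray is retainer@(0, 1) ⇒ blocked
+x: ray from duct(1, 1) has no placed part ⇒ clear
-y: nearest on ray is fan@(1, 0) ⇒ blocked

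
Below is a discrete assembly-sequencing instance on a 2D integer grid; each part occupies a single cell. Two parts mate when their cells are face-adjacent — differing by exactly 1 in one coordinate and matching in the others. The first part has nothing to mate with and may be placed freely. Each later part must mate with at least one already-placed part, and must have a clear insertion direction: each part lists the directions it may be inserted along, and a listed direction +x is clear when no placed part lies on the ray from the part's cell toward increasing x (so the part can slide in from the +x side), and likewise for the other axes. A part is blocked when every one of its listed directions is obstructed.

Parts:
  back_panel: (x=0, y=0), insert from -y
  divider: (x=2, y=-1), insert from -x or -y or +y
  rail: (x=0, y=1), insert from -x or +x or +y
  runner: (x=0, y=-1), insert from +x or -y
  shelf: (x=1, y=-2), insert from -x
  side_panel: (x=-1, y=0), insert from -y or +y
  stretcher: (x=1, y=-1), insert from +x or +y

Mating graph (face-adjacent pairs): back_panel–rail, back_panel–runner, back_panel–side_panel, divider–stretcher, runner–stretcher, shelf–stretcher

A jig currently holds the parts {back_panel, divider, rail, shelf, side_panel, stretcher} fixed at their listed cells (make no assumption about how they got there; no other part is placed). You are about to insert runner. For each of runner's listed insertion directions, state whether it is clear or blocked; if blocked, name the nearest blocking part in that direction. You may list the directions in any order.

+x: nearest on ray is stretcher@(1, -1) ⇒ blocked
-y: ray from runner(0, -1) has no placed part ⇒ clear

+x: blocked by stretcher; -y: clear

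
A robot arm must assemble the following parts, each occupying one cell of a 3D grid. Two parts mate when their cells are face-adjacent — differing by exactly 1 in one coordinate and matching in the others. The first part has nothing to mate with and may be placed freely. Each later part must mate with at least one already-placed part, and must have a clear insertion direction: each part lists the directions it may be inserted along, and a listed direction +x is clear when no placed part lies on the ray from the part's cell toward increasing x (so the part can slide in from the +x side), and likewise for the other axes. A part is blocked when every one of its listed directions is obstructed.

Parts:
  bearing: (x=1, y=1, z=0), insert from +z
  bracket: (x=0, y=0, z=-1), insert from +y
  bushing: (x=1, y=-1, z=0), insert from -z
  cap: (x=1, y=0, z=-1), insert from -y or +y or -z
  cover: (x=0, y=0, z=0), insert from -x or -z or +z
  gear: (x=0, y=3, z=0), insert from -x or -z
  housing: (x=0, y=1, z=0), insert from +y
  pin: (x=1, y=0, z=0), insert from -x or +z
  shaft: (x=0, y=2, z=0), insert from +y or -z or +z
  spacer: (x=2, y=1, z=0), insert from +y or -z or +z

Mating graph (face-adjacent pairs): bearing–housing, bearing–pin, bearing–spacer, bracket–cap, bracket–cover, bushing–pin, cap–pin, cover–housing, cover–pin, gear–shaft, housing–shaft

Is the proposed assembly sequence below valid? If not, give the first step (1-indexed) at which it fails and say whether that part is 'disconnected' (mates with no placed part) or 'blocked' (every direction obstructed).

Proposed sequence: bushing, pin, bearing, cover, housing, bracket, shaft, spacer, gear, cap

Valid

1. bushing@(1, -1, 0) [-z clear] — {bushing}
2. pin@(1, 0, 0) [-x clear] — {bushing, pin}
3. bearing@(1, 1, 0) [+z clear] — {bearing, bushing, pin}
4. cover@(0, 0, 0) [-x clear] — {bearing, bushing, cover, pin}
5. housing@(0, 1, 0) [+y clear] — {bearing, bushing, cover, housing, pin}
6. bracket@(0, 0, -1) [+y clear] — {bearing, bracket, bushing, cover, housing, pin}
7. shaft@(0, 2, 0) [+y clear] — {bearing, bracket, bushing, cover, housing, pin, shaft}
8. spacer@(2, 1, 0) [+y clear] — {bearing, bracket, bushing, cover, housing, pin, shaft, spacer}
9. gear@(0, 3, 0) [-x clear] — {bearing, bracket, bushing, cover, gear, housing, pin, shaft, spacer}
10. cap@(1, 0, -1) [-y clear] — {bearing, bracket, bushing, cap, cover, gear, housing, pin, shaft, spacer}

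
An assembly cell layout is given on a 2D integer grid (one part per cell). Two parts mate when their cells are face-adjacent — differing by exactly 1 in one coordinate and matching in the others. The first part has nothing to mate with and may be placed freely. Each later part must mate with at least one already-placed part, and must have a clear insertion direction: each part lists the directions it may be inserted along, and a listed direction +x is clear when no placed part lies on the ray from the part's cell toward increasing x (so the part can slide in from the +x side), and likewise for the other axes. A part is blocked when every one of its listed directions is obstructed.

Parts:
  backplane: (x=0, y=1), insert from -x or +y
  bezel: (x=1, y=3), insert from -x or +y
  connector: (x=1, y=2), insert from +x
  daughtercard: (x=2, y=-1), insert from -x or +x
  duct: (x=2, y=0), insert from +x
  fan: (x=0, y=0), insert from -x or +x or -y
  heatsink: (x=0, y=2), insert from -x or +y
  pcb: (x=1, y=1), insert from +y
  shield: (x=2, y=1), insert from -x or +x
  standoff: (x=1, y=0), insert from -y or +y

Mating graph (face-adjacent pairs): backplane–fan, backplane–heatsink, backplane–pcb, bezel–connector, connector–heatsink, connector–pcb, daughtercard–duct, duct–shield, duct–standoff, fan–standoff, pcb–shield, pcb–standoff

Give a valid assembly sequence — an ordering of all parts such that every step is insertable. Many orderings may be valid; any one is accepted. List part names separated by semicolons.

duct; daughtercard; shield; pcb; backplane; fan; connector; bezel; heatsink; standoff

1. duct@(2, 0) [+x clear] — {duct}
2. daughtercard@(2, -1) [-x clear] — {daughtercard, duct}
3. shield@(2, 1) [-x clear] — {daughtercard, duct, shield}
4. pcb@(1, 1) [+y clear] — {daughtercard, duct, pcb, shield}
5. backplane@(0, 1) [-x clear] — {backplane, daughtercard, duct, pcb, shield}
6. fan@(0, 0) [-x clear] — {backplane, daughtercard, duct, fan, pcb, shield}
7. connector@(1, 2) [+x clear] — {backplane, connector, daughtercard, duct, fan, pcb, shield}
8. bezel@(1, 3) [-x clear] — {backplane, bezel, connector, daughtercard, duct, fan, pcb, shield}
9. heatsink@(0, 2) [-x clear] — {backplane, bezel, connector, daughtercard, duct, fan, heatsink, pcb, shield}
10. standoff@(1, 0) [-y clear] — {backplane, bezel, connector, daughtercard, duct, fan, heatsink, pcb, shield, standoff}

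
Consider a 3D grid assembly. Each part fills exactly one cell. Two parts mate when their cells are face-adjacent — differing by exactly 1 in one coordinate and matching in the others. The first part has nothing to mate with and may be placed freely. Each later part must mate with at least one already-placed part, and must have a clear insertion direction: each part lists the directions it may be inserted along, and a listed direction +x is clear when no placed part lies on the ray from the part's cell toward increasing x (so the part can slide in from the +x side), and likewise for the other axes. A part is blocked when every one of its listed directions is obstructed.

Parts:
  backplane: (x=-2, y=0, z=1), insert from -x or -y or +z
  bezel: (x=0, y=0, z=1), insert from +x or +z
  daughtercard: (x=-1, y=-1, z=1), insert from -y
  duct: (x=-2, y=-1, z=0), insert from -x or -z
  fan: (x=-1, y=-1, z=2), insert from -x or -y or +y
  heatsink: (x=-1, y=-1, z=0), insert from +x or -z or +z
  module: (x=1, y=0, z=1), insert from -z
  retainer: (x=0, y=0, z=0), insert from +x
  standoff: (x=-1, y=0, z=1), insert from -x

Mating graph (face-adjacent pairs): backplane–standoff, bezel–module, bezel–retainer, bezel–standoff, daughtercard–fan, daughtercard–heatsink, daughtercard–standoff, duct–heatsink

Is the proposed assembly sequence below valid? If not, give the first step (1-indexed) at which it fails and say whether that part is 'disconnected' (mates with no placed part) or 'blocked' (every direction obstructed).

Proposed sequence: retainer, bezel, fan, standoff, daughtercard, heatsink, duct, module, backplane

Invalid at step 3 (disconnected)

1. retainer@(0, 0, 0) [+x clear] — {retainer}
2. bezel@(0, 0, 1) [+x clear] — {bezel, retainer}
3. fan@(-1, -1, 2) — no placed neighbour ⇒ disconnected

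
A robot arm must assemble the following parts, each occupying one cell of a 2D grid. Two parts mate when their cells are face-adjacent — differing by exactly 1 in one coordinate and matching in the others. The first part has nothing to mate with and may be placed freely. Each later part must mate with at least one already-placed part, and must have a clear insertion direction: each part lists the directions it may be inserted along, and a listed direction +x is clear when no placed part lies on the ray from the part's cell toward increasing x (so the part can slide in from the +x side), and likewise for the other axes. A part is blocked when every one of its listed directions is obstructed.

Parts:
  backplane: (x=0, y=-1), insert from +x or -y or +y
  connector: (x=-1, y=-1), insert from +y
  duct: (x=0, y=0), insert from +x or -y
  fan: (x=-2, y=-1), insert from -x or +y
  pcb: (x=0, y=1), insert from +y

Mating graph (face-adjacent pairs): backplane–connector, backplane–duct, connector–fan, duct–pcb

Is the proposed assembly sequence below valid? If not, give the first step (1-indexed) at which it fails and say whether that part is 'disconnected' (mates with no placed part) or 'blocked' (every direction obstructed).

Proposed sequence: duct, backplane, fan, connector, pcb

Invalid at step 3 (disconnected)

1. duct@(0, 0) [+x clear] — {duct}
2. backplane@(0, -1) [+x clear] — {backplane, duct}
3. fan@(-2, -1) — no placed neighbour ⇒ disconnected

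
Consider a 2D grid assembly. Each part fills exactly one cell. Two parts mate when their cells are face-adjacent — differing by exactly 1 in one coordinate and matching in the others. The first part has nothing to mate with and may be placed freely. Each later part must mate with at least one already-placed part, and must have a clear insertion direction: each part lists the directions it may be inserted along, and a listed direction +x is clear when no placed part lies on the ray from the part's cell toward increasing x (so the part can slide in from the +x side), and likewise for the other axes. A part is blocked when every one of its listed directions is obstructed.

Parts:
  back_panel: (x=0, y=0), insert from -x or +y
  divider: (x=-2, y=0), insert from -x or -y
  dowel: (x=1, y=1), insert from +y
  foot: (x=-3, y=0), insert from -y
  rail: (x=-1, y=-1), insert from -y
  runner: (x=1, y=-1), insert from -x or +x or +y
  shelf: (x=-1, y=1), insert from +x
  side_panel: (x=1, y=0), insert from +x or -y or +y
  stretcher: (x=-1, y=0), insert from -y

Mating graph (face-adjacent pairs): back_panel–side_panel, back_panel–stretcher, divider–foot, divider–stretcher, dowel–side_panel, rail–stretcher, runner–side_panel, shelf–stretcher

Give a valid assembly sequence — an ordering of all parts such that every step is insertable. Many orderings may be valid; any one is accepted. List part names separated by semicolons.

back_panel; stretcher; rail; side_panel; divider; runner; foot; shelf; dowel

1. back_panel@(0, 0) [-x clear] — {back_panel}
2. stretcher@(-1, 0) [-y clear] — {back_panel, stretcher}
3. rail@(-1, -1) [-y clear] — {back_panel, rail, stretcher}
4. side_panel@(1, 0) [+x clear] — {back_panel, rail, side_panel, stretcher}
5. divider@(-2, 0) [-x clear] — {back_panel, divider, rail, side_panel, stretcher}
6. runner@(1, -1) [+x clear] — {back_panel, divider, rail, runner, side_panel, stretcher}
7. foot@(-3, 0) [-y clear] — {back_panel, divider, foot, rail, runner, side_panel, stretcher}
8. shelf@(-1, 1) [+x clear] — {back_panel, divider, foot, rail, runner, shelf, side_panel, stretcher}
9. dowel@(1, 1) [+y clear] — {back_panel, divider, dowel, foot, rail, runner, shelf, side_panel, stretcher}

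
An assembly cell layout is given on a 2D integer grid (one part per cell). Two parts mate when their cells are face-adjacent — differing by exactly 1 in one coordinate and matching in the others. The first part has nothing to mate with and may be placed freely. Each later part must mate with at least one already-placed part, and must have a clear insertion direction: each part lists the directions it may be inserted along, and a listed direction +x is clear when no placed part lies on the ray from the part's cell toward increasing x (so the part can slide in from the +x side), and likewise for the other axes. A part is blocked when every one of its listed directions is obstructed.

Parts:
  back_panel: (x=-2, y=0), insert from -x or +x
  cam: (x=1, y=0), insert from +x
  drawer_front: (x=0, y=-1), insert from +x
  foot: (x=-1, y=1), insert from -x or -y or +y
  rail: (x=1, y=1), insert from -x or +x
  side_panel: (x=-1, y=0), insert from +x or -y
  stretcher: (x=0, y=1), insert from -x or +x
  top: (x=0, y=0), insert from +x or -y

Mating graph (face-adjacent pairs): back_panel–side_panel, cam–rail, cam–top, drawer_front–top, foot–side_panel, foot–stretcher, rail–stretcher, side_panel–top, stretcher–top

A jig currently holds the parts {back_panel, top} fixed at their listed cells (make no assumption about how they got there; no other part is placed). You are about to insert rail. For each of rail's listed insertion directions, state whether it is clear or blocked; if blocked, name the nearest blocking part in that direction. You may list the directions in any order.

+x: clear; -x: clear

-x: ray from rail(1, 1) has no placed part ⇒ clear
+x: ray from rail(1, 1) has no placed part ⇒ clear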